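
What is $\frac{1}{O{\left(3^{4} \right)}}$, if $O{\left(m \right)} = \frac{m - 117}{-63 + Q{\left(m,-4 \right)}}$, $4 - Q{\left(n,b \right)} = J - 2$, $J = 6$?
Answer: $\frac{7}{4} \approx 1.75$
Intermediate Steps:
$Q{\left(n,b \right)} = 0$ ($Q{\left(n,b \right)} = 4 - \left(6 - 2\right) = 4 - 4 = 0$)
$O{\left(m \right)} = \frac{13}{7} - \frac{m}{63}$ ($O{\left(m \right)} = \frac{m - 117}{-63 + 0} = \frac{-117 + m}{-63} = \left(-117 + m\right) \left(- \frac{1}{63}\right) = \frac{13}{7} - \frac{m}{63}$)
$\frac{1}{O{\left(3^{4} \right)}} = \frac{1}{\frac{13}{7} - \frac{3^{4}}{63}} = \frac{1}{\frac{13}{7} - \frac{9}{7}} = \frac{1}{\frac{4}{7}} = \frac{7}{4}$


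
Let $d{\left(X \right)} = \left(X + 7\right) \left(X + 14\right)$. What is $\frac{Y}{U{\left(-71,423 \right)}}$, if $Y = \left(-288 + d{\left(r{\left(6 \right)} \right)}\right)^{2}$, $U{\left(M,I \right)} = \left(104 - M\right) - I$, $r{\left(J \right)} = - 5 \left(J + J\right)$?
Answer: $- \frac{1155625}{62} \approx -18639.0$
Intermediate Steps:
$r{\left(J \right)} = - 10 J$ ($r{\left(J \right)} = - 5 \cdot 2 J = - 10 J$)
$d{\left(X \right)} = \left(7 + X\right) \left(14 + X\right)$
$U{\left(M,I \right)} = 104 - I - M$
$Y = 4622500$ ($Y = \left(-288 + \left(98 + \left(\left(-10\right) 6\right)^{2} + 21 \left(\left(-10\right) 6\right)\right)\right)^{2} = \left(-288 + \left(98 + \left(-60\right)^{2} + 21 \left(-60\right)\right)\right)^{2} = \left(-288 + \left(98 + 3600 - 1260\right)\right)^{2} = \left(-288 + 2438\right)^{2} = 2150^{2} = 4622500$)
$\frac{Y}{U{\left(-71,423 \right)}} = \frac{4622500}{104 - 423 - -71} = \frac{4622500}{104 - 423 + 71} = \frac{4622500}{-248} = 4622500 \left(- \frac{1}{248}\right) = - \frac{1155625}{62}$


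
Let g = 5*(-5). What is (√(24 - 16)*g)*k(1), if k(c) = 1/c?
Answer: -50*√2 ≈ -70.711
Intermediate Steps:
g = -25
(√(24 - 16)*g)*k(1) = (√(24 - 16)*(-25))/1 = (√8*(-25))*1 = ((2*√2)*(-25))*1 = -50*√2*1 = -50*√2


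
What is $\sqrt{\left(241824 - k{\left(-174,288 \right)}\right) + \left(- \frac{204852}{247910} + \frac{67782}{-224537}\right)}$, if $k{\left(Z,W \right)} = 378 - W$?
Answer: $\frac{3 \sqrt{20806409084643097785637170}}{27832483835} \approx 491.66$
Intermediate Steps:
$\sqrt{\left(241824 - k{\left(-174,288 \right)}\right) + \left(- \frac{204852}{247910} + \frac{67782}{-224537}\right)} = \sqrt{\left(241824 - \left(378 - 288\right)\right) + \left(- \frac{204852}{247910} + \frac{67782}{-224537}\right)} = \sqrt{\left(241824 - \left(378 - 288\right)\right) + \left(\left(-204852\right) \frac{1}{247910} + 67782 \left(- \frac{1}{224537}\right)\right)} = \sqrt{\left(241824 - 90\right) - \frac{31400344572}{27832483835}} = \sqrt{241734 - \frac{31400344572}{27832483835}} = \sqrt{\frac{6728026247025318}{27832483835}} = \frac{3 \sqrt{20806409084643097785637170}}{27832483835}$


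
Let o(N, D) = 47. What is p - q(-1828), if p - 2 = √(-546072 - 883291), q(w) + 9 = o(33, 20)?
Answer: -36 + I*√1429363 ≈ -36.0 + 1195.6*I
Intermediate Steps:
q(w) = 38 (q(w) = -9 + 47 = 38)
p = 2 + I*√1429363 (p = 2 + √(-546072 - 883291) = 2 + √(-1429363) = 2 + I*√1429363 ≈ 2.0 + 1195.6*I)
p - q(-1828) = (2 + I*√1429363) - 1*38 = (2 + I*√1429363) - 38 = -36 + I*√1429363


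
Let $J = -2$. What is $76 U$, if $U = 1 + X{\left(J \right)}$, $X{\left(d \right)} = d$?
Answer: $-76$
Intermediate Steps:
$U = -1$ ($U = 1 - 2 = -1$)
$76 U = 76 \left(-1\right) = -76$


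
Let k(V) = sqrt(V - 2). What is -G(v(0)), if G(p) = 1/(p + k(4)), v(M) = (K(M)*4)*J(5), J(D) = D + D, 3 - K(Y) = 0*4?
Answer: -60/7199 + sqrt(2)/14398 ≈ -0.0082363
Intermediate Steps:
k(V) = sqrt(-2 + V)
K(Y) = 3 (K(Y) = 3 - 0*4 = 3 - 1*0 = 3 + 0 = 3)
J(D) = 2*D
v(M) = 120 (v(M) = (3*4)*(2*5) = 12*10 = 120)
G(p) = 1/(p + sqrt(2)) (G(p) = 1/(p + sqrt(-2 + 4)) = 1/(p + sqrt(2)))
-G(v(0)) = -1/(120 + sqrt(2))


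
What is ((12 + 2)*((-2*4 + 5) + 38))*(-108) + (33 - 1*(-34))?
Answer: -52853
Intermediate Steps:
((12 + 2)*((-2*4 + 5) + 38))*(-108) + (33 - 1*(-34)) = (14*((-8 + 5) + 38))*(-108) + (33 + 34) = (14*(-3 + 38))*(-108) + 67 = (14*35)*(-108) + 67 = 490*(-108) + 67 = -52920 + 67 = -52853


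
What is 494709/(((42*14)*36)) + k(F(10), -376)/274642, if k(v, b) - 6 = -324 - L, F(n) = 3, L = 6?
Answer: 22643501791/968936976 ≈ 23.369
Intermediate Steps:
k(v, b) = -324 (k(v, b) = 6 + (-324 - 1*6) = 6 + (-324 - 6) = 6 - 330 = -324)
494709/(((42*14)*36)) + k(F(10), -376)/274642 = 494709/(((42*14)*36)) - 324/274642 = 494709/((588*36)) - 324*1/274642 = 494709/21168 - 162/137321 = 494709*(1/21168) - 162/137321 = 164903/7056 - 162/137321 = 22643501791/968936976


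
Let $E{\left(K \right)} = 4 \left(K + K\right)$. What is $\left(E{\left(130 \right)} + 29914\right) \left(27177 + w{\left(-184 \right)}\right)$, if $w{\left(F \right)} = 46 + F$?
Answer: $836965206$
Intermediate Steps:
$E{\left(K \right)} = 8 K$ ($E{\left(K \right)} = 4 \cdot 2 K = 8 K$)
$\left(E{\left(130 \right)} + 29914\right) \left(27177 + w{\left(-184 \right)}\right) = \left(8 \cdot 130 + 29914\right) \left(27177 + \left(46 - 184\right)\right) = \left(1040 + 29914\right) \left(27177 - 138\right) = 30954 \cdot 27039 = 836965206$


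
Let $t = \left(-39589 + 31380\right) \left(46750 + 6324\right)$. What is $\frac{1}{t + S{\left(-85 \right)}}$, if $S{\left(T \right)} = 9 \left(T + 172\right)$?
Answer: $- \frac{1}{435683683} \approx -2.2952 \cdot 10^{-9}$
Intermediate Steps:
$S{\left(T \right)} = 1548 + 9 T$ ($S{\left(T \right)} = 9 \left(172 + T\right) = 1548 + 9 T$)
$t = -435684466$ ($t = \left(-8209\right) 53074 = -435684466$)
$\frac{1}{t + S{\left(-85 \right)}} = \frac{1}{-435684466 + \left(1548 + 9 \left(-85\right)\right)} = \frac{1}{-435684466 + \left(1548 - 765\right)} = \frac{1}{-435684466 + 783} = \frac{1}{-435683683} = - \frac{1}{435683683}$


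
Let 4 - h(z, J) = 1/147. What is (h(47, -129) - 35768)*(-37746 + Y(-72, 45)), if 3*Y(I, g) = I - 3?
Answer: 198573818239/147 ≈ 1.3508e+9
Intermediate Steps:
Y(I, g) = -1 + I/3 (Y(I, g) = (I - 3)/3 = (-3 + I)/3 = -1 + I/3)
h(z, J) = 587/147 (h(z, J) = 4 - 1/147 = 587/147)
(h(47, -129) - 35768)*(-37746 + Y(-72, 45)) = (587/147 - 35768)*(-37746 + (-1 + (⅓)*(-72))) = -5257309*(-37746 + (-1 - 24))/147 = -5257309*(-37746 - 25)/147 = -5257309/147*(-37771) = 198573818239/147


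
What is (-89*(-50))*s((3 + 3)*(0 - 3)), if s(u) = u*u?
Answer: 1441800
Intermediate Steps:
s(u) = u²
(-89*(-50))*s((3 + 3)*(0 - 3)) = (-89*(-50))*((3 + 3)*(0 - 3))² = 4450*(6*(-3))² = 4450*(-18)² = 4450*324 = 1441800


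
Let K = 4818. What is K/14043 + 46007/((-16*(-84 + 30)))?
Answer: 216746351/4044384 ≈ 53.592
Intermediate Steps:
K/14043 + 46007/((-16*(-84 + 30))) = 4818/14043 + 46007/((-16*(-84 + 30))) = 4818*(1/14043) + 46007/((-16*(-54))) = 1606/4681 + 46007/864 = 216746351/4044384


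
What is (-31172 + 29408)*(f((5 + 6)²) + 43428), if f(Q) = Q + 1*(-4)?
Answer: -76813380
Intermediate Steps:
f(Q) = -4 + Q (f(Q) = Q - 4 = -4 + Q)
(-31172 + 29408)*(f((5 + 6)²) + 43428) = (-31172 + 29408)*((-4 + (5 + 6)²) + 43428) = -1764*((-4 + 11²) + 43428) = -1764*((-4 + 121) + 43428) = -1764*(117 + 43428) = -1764*43545 = -76813380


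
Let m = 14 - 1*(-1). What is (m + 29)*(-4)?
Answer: -176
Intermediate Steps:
m = 15 (m = 14 + 1 = 15)
(m + 29)*(-4) = (15 + 29)*(-4) = 44*(-4) = -176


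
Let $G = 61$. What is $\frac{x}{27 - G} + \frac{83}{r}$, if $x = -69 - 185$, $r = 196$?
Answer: $\frac{26303}{3332} \approx 7.8941$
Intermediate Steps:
$x = -254$
$\frac{x}{27 - G} + \frac{83}{r} = - \frac{254}{27 - 61} + \frac{83}{196} = - \frac{254}{27 - 61} + 83 \cdot \frac{1}{196} = - \frac{254}{-34} + \frac{83}{196} = \left(-254\right) \left(- \frac{1}{34}\right) + \frac{83}{196} = \frac{127}{17} + \frac{83}{196} = \frac{26303}{3332}$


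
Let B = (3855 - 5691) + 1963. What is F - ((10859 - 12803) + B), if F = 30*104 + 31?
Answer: 4968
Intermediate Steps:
B = 127 (B = -1836 + 1963 = 127)
F = 3151 (F = 3120 + 31 = 3151)
F - ((10859 - 12803) + B) = 3151 - ((10859 - 12803) + 127) = 3151 - (-1944 + 127) = 3151 - 1*(-1817) = 3151 + 1817 = 4968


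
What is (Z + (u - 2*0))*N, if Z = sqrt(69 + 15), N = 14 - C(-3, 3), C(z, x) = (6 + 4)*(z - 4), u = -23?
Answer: -1932 + 168*sqrt(21) ≈ -1162.1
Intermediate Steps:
C(z, x) = -40 + 10*z (C(z, x) = 10*(-4 + z) = -40 + 10*z)
N = 84 (N = 14 - (-40 + 10*(-3)) = 14 - (-40 - 30) = 14 - 1*(-70) = 14 + 70 = 84)
Z = 2*sqrt(21) (Z = sqrt(84) = 2*sqrt(21) ≈ 9.1651)
(Z + (u - 2*0))*N = (2*sqrt(21) + (-23 - 2*0))*84 = (2*sqrt(21) + (-23 - 1*0))*84 = (2*sqrt(21) + (-23 + 0))*84 = (2*sqrt(21) - 23)*84 = (-23 + 2*sqrt(21))*84 = -1932 + 168*sqrt(21)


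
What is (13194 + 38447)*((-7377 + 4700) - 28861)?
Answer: -1628653858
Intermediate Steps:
(13194 + 38447)*((-7377 + 4700) - 28861) = 51641*(-2677 - 28861) = 51641*(-31538) = -1628653858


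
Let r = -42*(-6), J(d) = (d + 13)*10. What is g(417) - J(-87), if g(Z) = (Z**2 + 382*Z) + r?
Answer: 334175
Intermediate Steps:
J(d) = 130 + 10*d (J(d) = (13 + d)*10 = 130 + 10*d)
r = 252
g(Z) = 252 + Z**2 + 382*Z (g(Z) = (Z**2 + 382*Z) + 252 = 252 + Z**2 + 382*Z)
g(417) - J(-87) = (252 + 417**2 + 382*417) - (130 + 10*(-87)) = (252 + 173889 + 159294) - (130 - 870) = 333435 - 1*(-740) = 333435 + 740 = 334175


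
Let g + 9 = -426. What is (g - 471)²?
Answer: 820836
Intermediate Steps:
g = -435 (g = -9 - 426 = -435)
(g - 471)² = (-435 - 471)² = (-906)² = 820836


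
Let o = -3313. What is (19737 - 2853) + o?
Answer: 13571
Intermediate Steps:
(19737 - 2853) + o = (19737 - 2853) - 3313 = 16884 - 3313 = 13571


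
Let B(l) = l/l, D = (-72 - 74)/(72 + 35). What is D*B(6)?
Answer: -146/107 ≈ -1.3645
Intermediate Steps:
D = -146/107 ≈ -1.3645
B(l) = 1
D*B(6) = -146/107*1 = -146/107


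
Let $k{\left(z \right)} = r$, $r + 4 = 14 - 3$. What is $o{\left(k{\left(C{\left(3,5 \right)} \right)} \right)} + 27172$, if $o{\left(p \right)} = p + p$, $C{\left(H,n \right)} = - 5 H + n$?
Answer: $27186$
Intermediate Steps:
$r = 7$ ($r = -4 + \left(14 - 3\right) = -4 + 11 = 7$)
$C{\left(H,n \right)} = n - 5 H$
$k{\left(z \right)} = 7$
$o{\left(p \right)} = 2 p$
$o{\left(k{\left(C{\left(3,5 \right)} \right)} \right)} + 27172 = 2 \cdot 7 + 27172 = 14 + 27172 = 27186$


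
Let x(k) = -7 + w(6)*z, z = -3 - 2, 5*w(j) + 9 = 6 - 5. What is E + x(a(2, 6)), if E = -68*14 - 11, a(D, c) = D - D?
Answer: -962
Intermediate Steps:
a(D, c) = 0
w(j) = -8/5 (w(j) = -9/5 + (6 - 5)/5 = -9/5 + (⅕)*1 = -9/5 + ⅕ = -8/5)
E = -963 (E = -952 - 11 = -963)
z = -5
x(k) = 1 (x(k) = -7 - 8/5*(-5) = -7 + 8 = 1)
E + x(a(2, 6)) = -963 + 1 = -962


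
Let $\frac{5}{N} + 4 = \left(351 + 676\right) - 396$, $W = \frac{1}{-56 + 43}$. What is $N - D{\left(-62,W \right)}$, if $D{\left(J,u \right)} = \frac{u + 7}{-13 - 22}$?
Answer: $\frac{11741}{57057} \approx 0.20578$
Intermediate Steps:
$W = - \frac{1}{13}$ ($W = \frac{1}{-13} = - \frac{1}{13} \approx -0.076923$)
$D{\left(J,u \right)} = - \frac{1}{5} - \frac{u}{35}$ ($D{\left(J,u \right)} = \frac{7 + u}{-35} = \left(7 + u\right) \left(- \frac{1}{35}\right) = - \frac{1}{5} - \frac{u}{35}$)
$N = \frac{5}{627}$ ($N = \frac{5}{-4 + \left(\left(351 + 676\right) - 396\right)} = \frac{5}{-4 + \left(1027 - 396\right)} = \frac{5}{-4 + 631} = \frac{5}{627} \approx 0.0079745$)
$N - D{\left(-62,W \right)} = \frac{5}{627} - \left(- \frac{1}{5} - - \frac{1}{455}\right) = \frac{5}{627} - \left(- \frac{1}{5} + \frac{1}{455}\right) = \frac{5}{627} - - \frac{18}{91} = \frac{5}{627} + \frac{18}{91} = \frac{11741}{57057}$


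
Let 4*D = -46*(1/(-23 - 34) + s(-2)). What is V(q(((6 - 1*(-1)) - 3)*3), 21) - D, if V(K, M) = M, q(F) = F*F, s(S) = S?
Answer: -251/114 ≈ -2.2018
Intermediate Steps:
q(F) = F²
D = 2645/114 (D = (-46*(1/(-23 - 34) - 2))/4 = (-46*(1/(-57) - 2))/4 = (-46*(-1/57 - 2))/4 = (-46*(-115/57))/4 = (¼)*(5290/57) = 2645/114 ≈ 23.202)
V(q(((6 - 1*(-1)) - 3)*3), 21) - D = 21 - 1*2645/114 = 21 - 2645/114 = -251/114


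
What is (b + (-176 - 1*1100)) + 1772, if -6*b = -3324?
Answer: 1050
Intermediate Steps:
b = 554 (b = -⅙*(-3324) = 554)
(b + (-176 - 1*1100)) + 1772 = (554 + (-176 - 1*1100)) + 1772 = (554 + (-176 - 1100)) + 1772 = (554 - 1276) + 1772 = -722 + 1772 = 1050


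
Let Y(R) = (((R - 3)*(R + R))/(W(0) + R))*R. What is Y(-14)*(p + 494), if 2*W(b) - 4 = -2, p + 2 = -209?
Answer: 1885912/13 ≈ 1.4507e+5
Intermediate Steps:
p = -211 (p = -2 - 209 = -211)
W(b) = 1 (W(b) = 2 + (1/2)*(-2) = 2 - 1 = 1)
Y(R) = 2*R**2*(-3 + R)/(1 + R) (Y(R) = (((R - 3)*(R + R))/(1 + R))*R = (((-3 + R)*(2*R))/(1 + R))*R = ((2*R*(-3 + R))/(1 + R))*R = (2*R*(-3 + R)/(1 + R))*R = 2*R**2*(-3 + R)/(1 + R))
Y(-14)*(p + 494) = (2*(-14)**2*(-3 - 14)/(1 - 14))*(-211 + 494) = (2*196*(-17)/(-13))*283 = (2*196*(-1/13)*(-17))*283 = (6664/13)*283 = 1885912/13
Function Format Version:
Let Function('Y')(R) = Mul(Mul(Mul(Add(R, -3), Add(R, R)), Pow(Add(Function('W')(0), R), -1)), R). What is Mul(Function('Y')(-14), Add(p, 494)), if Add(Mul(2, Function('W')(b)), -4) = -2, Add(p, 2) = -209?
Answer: Rational(1885912, 13) ≈ 1.4507e+5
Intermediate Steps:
p = -211 (p = Add(-2, -209) = -211)
Function('W')(b) = 1 (Function('W')(b) = Add(2, Mul(Rational(1, 2), -2)) = Add(2, -1) = 1)
Function('Y')(R) = Mul(2, Pow(R, 2), Pow(Add(1, R), -1), Add(-3, R)) (Function('Y')(R) = Mul(Mul(Mul(Add(R, -3), Add(R, R)), Pow(Add(1, R), -1)), R) = Mul(Mul(Mul(Add(-3, R), Mul(2, R)), Pow(Add(1, R), -1)), R) = Mul(Mul(Mul(2, R, Add(-3, R)), Pow(Add(1, R), -1)), R) = Mul(Mul(2, R, Pow(Add(1, R), -1), Add(-3, R)), R) = Mul(2, Pow(R, 2), Pow(Add(1, R), -1), Add(-3, R)))
Mul(Function('Y')(-14), Add(p, 494)) = Mul(Mul(2, Pow(-14, 2), Pow(Add(1, -14), -1), Add(-3, -14)), Add(-211, 494)) = Mul(Mul(2, 196, Pow(-13, -1), -17), 283) = Mul(Mul(2, 196, Rational(-1, 13), -17), 283) = Mul(Rational(6664, 13), 283) = Rational(1885912, 13)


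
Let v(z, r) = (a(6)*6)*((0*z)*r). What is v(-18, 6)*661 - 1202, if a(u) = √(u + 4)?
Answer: -1202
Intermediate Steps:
a(u) = √(4 + u)
v(z, r) = 0 (v(z, r) = (√(4 + 6)*6)*((0*z)*r) = (√10*6)*(0*r) = (6*√10)*0 = 0)
v(-18, 6)*661 - 1202 = 0*661 - 1202 = 0 - 1202 = -1202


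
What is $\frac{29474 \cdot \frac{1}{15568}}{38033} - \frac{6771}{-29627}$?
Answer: $\frac{2004983525411}{8771039930744} \approx 0.22859$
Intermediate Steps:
$\frac{29474 \cdot \frac{1}{15568}}{38033} - \frac{6771}{-29627} = 29474 \cdot \frac{1}{15568} \cdot \frac{1}{38033} - - \frac{6771}{29627} = \frac{14737}{7784} \cdot \frac{1}{38033} + \frac{6771}{29627} = \frac{14737}{296048872} + \frac{6771}{29627} = \frac{2004983525411}{8771039930744}$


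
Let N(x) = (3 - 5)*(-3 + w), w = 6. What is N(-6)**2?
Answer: 36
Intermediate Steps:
N(x) = -6 (N(x) = (3 - 5)*(-3 + 6) = -2*3 = -6)
N(-6)**2 = (-6)**2 = 36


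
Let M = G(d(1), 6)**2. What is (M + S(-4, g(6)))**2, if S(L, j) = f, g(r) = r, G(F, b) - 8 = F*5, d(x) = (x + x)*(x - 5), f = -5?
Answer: 1038361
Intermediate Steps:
d(x) = 2*x*(-5 + x) (d(x) = (2*x)*(-5 + x) = 2*x*(-5 + x))
G(F, b) = 8 + 5*F (G(F, b) = 8 + F*5 = 8 + 5*F)
S(L, j) = -5
M = 1024 (M = (8 + 5*(2*1*(-5 + 1)))**2 = (8 + 5*(2*1*(-4)))**2 = (8 + 5*(-8))**2 = (8 - 40)**2 = (-32)**2 = 1024)
(M + S(-4, g(6)))**2 = (1024 - 5)**2 = 1019**2 = 1038361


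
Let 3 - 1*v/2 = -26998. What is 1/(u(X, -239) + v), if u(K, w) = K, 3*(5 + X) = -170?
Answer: 3/161821 ≈ 1.8539e-5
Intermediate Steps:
X = -185/3 (X = -5 + (⅓)*(-170) = -5 - 170/3 = -185/3 ≈ -61.667)
v = 54002 (v = 6 - 2*(-26998) = 6 + 53996 = 54002)
1/(u(X, -239) + v) = 1/(-185/3 + 54002) = 1/(161821/3) = 3/161821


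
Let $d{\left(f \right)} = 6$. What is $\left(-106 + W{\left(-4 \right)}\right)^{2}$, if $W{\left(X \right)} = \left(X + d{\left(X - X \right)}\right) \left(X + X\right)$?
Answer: $14884$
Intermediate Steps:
$W{\left(X \right)} = 2 X \left(6 + X\right)$ ($W{\left(X \right)} = \left(X + 6\right) \left(X + X\right) = \left(6 + X\right) 2 X = 2 X \left(6 + X\right)$)
$\left(-106 + W{\left(-4 \right)}\right)^{2} = \left(-106 + 2 \left(-4\right) \left(6 - 4\right)\right)^{2} = \left(-106 + 2 \left(-4\right) 2\right)^{2} = \left(-106 - 16\right)^{2} = \left(-122\right)^{2} = 14884$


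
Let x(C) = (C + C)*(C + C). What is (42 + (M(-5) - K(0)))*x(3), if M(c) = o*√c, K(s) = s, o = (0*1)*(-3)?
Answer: 1512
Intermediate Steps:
o = 0 (o = 0*(-3) = 0)
x(C) = 4*C² (x(C) = (2*C)*(2*C) = 4*C²)
M(c) = 0 (M(c) = 0*√c = 0)
(42 + (M(-5) - K(0)))*x(3) = (42 + (0 - 1*0))*(4*3²) = (42 + (0 + 0))*(4*9) = (42 + 0)*36 = 42*36 = 1512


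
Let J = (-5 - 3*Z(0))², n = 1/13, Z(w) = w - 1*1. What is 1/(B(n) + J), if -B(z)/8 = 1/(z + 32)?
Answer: 417/1564 ≈ 0.26662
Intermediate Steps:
Z(w) = -1 + w (Z(w) = w - 1 = -1 + w)
n = 1/13 ≈ 0.076923
J = 4 (J = (-5 - 3*(-1 + 0))² = (-5 - 3*(-1))² = (-5 + 3)² = (-2)² = 4)
B(z) = -8/(32 + z) (B(z) = -8/(z + 32) = -8/(32 + z))
1/(B(n) + J) = 1/(-8/(32 + 1/13) + 4) = 1/(-8/417/13 + 4) = 1/(-8*13/417 + 4) = 1/(-104/417 + 4) = 1/(1564/417) = 417/1564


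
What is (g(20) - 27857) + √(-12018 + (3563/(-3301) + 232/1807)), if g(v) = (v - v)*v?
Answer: -27857 + I*√427635664291765345/5964907 ≈ -27857.0 + 109.63*I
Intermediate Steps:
g(v) = 0 (g(v) = 0*v = 0)
(g(20) - 27857) + √(-12018 + (3563/(-3301) + 232/1807)) = (0 - 27857) + √(-12018 + (3563/(-3301) + 232/1807)) = -27857 + √(-12018 + (3563*(-1/3301) + 232*(1/1807))) = -27857 + √(-12018 + (-3563/3301 + 232/1807)) = -27857 + √(-12018 - 5672509/5964907) = -27857 + √(-71691924835/5964907) = -27857 + I*√427635664291765345/5964907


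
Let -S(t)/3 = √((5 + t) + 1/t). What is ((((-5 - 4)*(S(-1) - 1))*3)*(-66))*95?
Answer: -169290 - 507870*√3 ≈ -1.0489e+6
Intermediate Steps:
S(t) = -3*√(5 + t + 1/t) (S(t) = -3*√((5 + t) + 1/t) = -3*√(5 + t + 1/t))
((((-5 - 4)*(S(-1) - 1))*3)*(-66))*95 = ((((-5 - 4)*(-3*√(5 - 1 + 1/(-1)) - 1))*3)*(-66))*95 = ((-9*(-3*√(5 - 1 - 1) - 1)*3)*(-66))*95 = ((-9*(-3*√3 - 1)*3)*(-66))*95 = ((-9*(-1 - 3*√3)*3)*(-66))*95 = (((9 + 27*√3)*3)*(-66))*95 = ((27 + 81*√3)*(-66))*95 = (-1782 - 5346*√3)*95 = -169290 - 507870*√3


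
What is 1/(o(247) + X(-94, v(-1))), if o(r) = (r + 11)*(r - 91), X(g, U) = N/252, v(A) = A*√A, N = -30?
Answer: 42/1690411 ≈ 2.4846e-5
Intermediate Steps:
v(A) = A^(3/2)
X(g, U) = -5/42 (X(g, U) = -30/252 = -30*1/252 = -5/42)
o(r) = (-91 + r)*(11 + r) (o(r) = (11 + r)*(-91 + r) = (-91 + r)*(11 + r))
1/(o(247) + X(-94, v(-1))) = 1/((-1001 + 247² - 80*247) - 5/42) = 1/((-1001 + 61009 - 19760) - 5/42) = 1/(40248 - 5/42) = 1/(1690411/42) = 42/1690411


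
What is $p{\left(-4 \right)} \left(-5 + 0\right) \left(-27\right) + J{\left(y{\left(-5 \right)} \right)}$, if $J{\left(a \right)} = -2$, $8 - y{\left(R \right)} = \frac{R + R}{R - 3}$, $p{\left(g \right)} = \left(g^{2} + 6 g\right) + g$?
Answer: $-1622$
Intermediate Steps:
$p{\left(g \right)} = g^{2} + 7 g$
$y{\left(R \right)} = 8 - \frac{2 R}{-3 + R}$ ($y{\left(R \right)} = 8 - \frac{R + R}{R - 3} = 8 - \frac{2 R}{-3 + R}$)
$p{\left(-4 \right)} \left(-5 + 0\right) \left(-27\right) + J{\left(y{\left(-5 \right)} \right)} = - 4 \left(7 - 4\right) \left(-5 + 0\right) \left(-27\right) - 2 = \left(-4\right) 3 \left(-5\right) \left(-27\right) - 2 = \left(-12\right) \left(-5\right) \left(-27\right) - 2 = 60 \left(-27\right) - 2 = -1620 - 2 = -1622$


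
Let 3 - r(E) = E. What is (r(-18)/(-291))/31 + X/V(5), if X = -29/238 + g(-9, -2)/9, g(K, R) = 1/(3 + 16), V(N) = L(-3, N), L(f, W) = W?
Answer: -15620477/611894430 ≈ -0.025528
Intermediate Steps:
V(N) = N
g(K, R) = 1/19
r(E) = 3 - E
X = -4721/40698 (X = -29/238 + (1/19)/9 = -29*1/238 + (1/19)*(1/9) = -29/238 + 1/171 = -4721/40698 ≈ -0.11600)
(r(-18)/(-291))/31 + X/V(5) = ((3 - 1*(-18))/(-291))/31 - 4721/40698/5 = ((3 + 18)*(-1/291))*(1/31) - 4721/40698*1/5 = (21*(-1/291))*(1/31) - 4721/203490 = -7/97*1/31 - 4721/203490 = -7/3007 - 4721/203490 = -15620477/611894430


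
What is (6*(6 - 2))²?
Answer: 576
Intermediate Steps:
(6*(6 - 2))² = (6*4)² = 24² = 576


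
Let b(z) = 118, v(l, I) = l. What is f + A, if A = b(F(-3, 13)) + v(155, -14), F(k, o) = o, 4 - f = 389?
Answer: -112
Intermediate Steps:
f = -385 (f = 4 - 1*389 = 4 - 389 = -385)
A = 273 (A = 118 + 155 = 273)
f + A = -385 + 273 = -112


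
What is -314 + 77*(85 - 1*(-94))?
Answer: 13469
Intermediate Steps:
-314 + 77*(85 - 1*(-94)) = -314 + 77*(85 + 94) = -314 + 77*179 = -314 + 13783 = 13469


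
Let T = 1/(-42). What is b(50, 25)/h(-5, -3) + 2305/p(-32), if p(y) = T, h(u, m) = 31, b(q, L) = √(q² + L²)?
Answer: -96810 + 25*√5/31 ≈ -96808.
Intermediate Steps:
T = -1/42 ≈ -0.023810
b(q, L) = √(L² + q²)
p(y) = -1/42
b(50, 25)/h(-5, -3) + 2305/p(-32) = √(25² + 50²)/31 + 2305/(-1/42) = √(625 + 2500)*(1/31) + 2305*(-42) = √3125*(1/31) - 96810 = (25*√5)*(1/31) - 96810 = 25*√5/31 - 96810 = -96810 + 25*√5/31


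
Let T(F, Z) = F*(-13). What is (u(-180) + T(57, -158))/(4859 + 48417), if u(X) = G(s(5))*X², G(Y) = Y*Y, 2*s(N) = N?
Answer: 201759/53276 ≈ 3.7871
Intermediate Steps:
s(N) = N/2
G(Y) = Y²
T(F, Z) = -13*F
u(X) = 25*X²/4 (u(X) = ((½)*5)²*X² = (5/2)²*X² = 25*X²/4)
(u(-180) + T(57, -158))/(4859 + 48417) = ((25/4)*(-180)² - 13*57)/(4859 + 48417) = ((25/4)*32400 - 741)/53276 = (202500 - 741)*(1/53276) = 201759*(1/53276) = 201759/53276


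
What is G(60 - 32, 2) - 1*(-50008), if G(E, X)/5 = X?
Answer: 50018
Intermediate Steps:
G(E, X) = 5*X
G(60 - 32, 2) - 1*(-50008) = 5*2 - 1*(-50008) = 10 + 50008 = 50018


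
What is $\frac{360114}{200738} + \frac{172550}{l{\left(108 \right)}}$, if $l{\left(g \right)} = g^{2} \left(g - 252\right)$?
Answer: $\frac{142553973581}{84290689152} \approx 1.6912$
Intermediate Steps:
$l{\left(g \right)} = g^{2} \left(-252 + g\right)$
$\frac{360114}{200738} + \frac{172550}{l{\left(108 \right)}} = \frac{360114}{200738} + \frac{172550}{108^{2} \left(-252 + 108\right)} = 360114 \cdot \frac{1}{200738} + \frac{172550}{11664 \left(-144\right)} = \frac{180057}{100369} + \frac{172550}{-1679616} = \frac{180057}{100369} + 172550 \left(- \frac{1}{1679616}\right) = \frac{180057}{100369} - \frac{86275}{839808} = \frac{142553973581}{84290689152}$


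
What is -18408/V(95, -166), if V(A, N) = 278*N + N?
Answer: 3068/7719 ≈ 0.39746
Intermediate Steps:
V(A, N) = 279*N
-18408/V(95, -166) = -18408/(279*(-166)) = -18408/(-46314) = -18408*(-1/46314) = 3068/7719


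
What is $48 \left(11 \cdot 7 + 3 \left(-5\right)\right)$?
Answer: $2976$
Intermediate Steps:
$48 \left(11 \cdot 7 + 3 \left(-5\right)\right) = 48 \left(77 - 15\right) = 48 \cdot 62 = 2976$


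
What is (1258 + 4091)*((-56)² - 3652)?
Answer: -2760084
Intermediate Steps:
(1258 + 4091)*((-56)² - 3652) = 5349*(3136 - 3652) = 5349*(-516) = -2760084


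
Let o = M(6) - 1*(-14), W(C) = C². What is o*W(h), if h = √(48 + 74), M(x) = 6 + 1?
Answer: 2562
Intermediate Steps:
M(x) = 7
h = √122 ≈ 11.045
o = 21 (o = 7 - 1*(-14) = 7 + 14 = 21)
o*W(h) = 21*(√122)² = 21*122 = 2562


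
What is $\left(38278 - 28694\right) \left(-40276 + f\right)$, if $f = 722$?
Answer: $-379085536$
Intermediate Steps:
$\left(38278 - 28694\right) \left(-40276 + f\right) = \left(38278 - 28694\right) \left(-40276 + 722\right) = 9584 \left(-39554\right) = -379085536$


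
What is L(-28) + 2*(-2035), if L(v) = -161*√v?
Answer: -4070 - 322*I*√7 ≈ -4070.0 - 851.93*I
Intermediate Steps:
L(-28) + 2*(-2035) = -322*I*√7 + 2*(-2035) = -322*I*√7 - 4070 = -4070 - 322*I*√7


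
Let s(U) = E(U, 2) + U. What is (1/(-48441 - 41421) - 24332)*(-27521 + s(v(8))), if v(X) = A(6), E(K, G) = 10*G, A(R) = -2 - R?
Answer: 60149038787165/89862 ≈ 6.6935e+8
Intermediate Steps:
v(X) = -8 (v(X) = -2 - 1*6 = -2 - 6 = -8)
s(U) = 20 + U (s(U) = 10*2 + U = 20 + U)
(1/(-48441 - 41421) - 24332)*(-27521 + s(v(8))) = (1/(-48441 - 41421) - 24332)*(-27521 + (20 - 8)) = (1/(-89862) - 24332)*(-27521 + 12) = (-1/89862 - 24332)*(-27509) = -2186522185/89862*(-27509) = 60149038787165/89862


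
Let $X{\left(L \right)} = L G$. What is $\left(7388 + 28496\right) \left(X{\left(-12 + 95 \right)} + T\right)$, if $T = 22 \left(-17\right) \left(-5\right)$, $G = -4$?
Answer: $55189592$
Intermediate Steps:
$X{\left(L \right)} = - 4 L$ ($X{\left(L \right)} = L \left(-4\right) = - 4 L$)
$T = 1870$ ($T = \left(-374\right) \left(-5\right) = 1870$)
$\left(7388 + 28496\right) \left(X{\left(-12 + 95 \right)} + T\right) = \left(7388 + 28496\right) \left(- 4 \left(-12 + 95\right) + 1870\right) = 35884 \left(\left(-4\right) 83 + 1870\right) = 35884 \left(-332 + 1870\right) = 35884 \cdot 1538 = 55189592$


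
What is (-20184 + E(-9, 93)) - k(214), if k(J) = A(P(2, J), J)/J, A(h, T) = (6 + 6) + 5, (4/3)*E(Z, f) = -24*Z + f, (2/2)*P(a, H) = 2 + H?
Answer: -8539597/428 ≈ -19952.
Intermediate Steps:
P(a, H) = 2 + H
E(Z, f) = -18*Z + 3*f/4 (E(Z, f) = 3*(-24*Z + f)/4 = 3*(f - 24*Z)/4 = -18*Z + 3*f/4)
A(h, T) = 17 (A(h, T) = 12 + 5 = 17)
k(J) = 17/J
(-20184 + E(-9, 93)) - k(214) = (-20184 + (-18*(-9) + (¾)*93)) - 17/214 = (-20184 + (162 + 279/4)) - 17/214 = (-20184 + 927/4) - 1*17/214 = -79809/4 - 17/214 = -8539597/428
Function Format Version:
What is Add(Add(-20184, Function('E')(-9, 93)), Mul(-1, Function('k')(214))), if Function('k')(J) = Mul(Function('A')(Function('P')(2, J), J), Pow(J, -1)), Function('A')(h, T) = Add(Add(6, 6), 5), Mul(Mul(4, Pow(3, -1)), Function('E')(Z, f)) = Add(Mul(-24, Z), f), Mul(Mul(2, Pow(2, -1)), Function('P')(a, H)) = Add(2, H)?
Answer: Rational(-8539597, 428) ≈ -19952.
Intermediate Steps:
Function('P')(a, H) = Add(2, H)
Function('E')(Z, f) = Add(Mul(-18, Z), Mul(Rational(3, 4), f)) (Function('E')(Z, f) = Mul(Rational(3, 4), Add(Mul(-24, Z), f)) = Mul(Rational(3, 4), Add(f, Mul(-24, Z))) = Add(Mul(-18, Z), Mul(Rational(3, 4), f)))
Function('A')(h, T) = 17 (Function('A')(h, T) = Add(12, 5) = 17)
Function('k')(J) = Mul(17, Pow(J, -1))
Add(Add(-20184, Function('E')(-9, 93)), Mul(-1, Function('k')(214))) = Add(Add(-20184, Add(Mul(-18, -9), Mul(Rational(3, 4), 93))), Mul(-1, Mul(17, Pow(214, -1)))) = Add(Add(-20184, Add(162, Rational(279, 4))), Mul(-1, Mul(17, Rational(1, 214)))) = Add(Add(-20184, Rational(927, 4)), Mul(-1, Rational(17, 214))) = Add(Rational(-79809, 4), Rational(-17, 214)) = Rational(-8539597, 428)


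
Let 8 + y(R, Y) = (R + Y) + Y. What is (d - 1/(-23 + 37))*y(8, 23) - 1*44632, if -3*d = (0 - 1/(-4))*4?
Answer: -937663/21 ≈ -44651.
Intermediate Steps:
y(R, Y) = -8 + R + 2*Y (y(R, Y) = -8 + ((R + Y) + Y) = -8 + (R + 2*Y) = -8 + R + 2*Y)
d = -1/3 (d = -(0 - 1/(-4))*4/3 = -(0 - 1*(-1/4))*4/3 = -(0 + 1/4)*4/3 = -4/12 = -1/3*1 = -1/3 ≈ -0.33333)
(d - 1/(-23 + 37))*y(8, 23) - 1*44632 = (-1/3 - 1/(-23 + 37))*(-8 + 8 + 2*23) - 1*44632 = (-1/3 - 1/14)*(-8 + 8 + 46) - 44632 = (-1/3 - 1*1/14)*46 - 44632 = (-1/3 - 1/14)*46 - 44632 = -17/42*46 - 44632 = -391/21 - 44632 = -937663/21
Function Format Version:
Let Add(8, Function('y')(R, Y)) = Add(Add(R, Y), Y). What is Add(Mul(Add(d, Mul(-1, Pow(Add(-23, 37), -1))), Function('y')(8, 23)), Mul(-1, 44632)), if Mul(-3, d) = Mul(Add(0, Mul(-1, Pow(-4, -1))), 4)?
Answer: Rational(-937663, 21) ≈ -44651.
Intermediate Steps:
Function('y')(R, Y) = Add(-8, R, Mul(2, Y)) (Function('y')(R, Y) = Add(-8, Add(Add(R, Y), Y)) = Add(-8, Add(R, Mul(2, Y))) = Add(-8, R, Mul(2, Y)))
d = Rational(-1, 3) (d = Mul(Rational(-1, 3), Mul(Add(0, Mul(-1, Pow(-4, -1))), 4)) = Mul(Rational(-1, 3), Mul(Add(0, Mul(-1, Rational(-1, 4))), 4)) = Mul(Rational(-1, 3), Mul(Add(0, Rational(1, 4)), 4)) = Mul(Rational(-1, 3), Mul(Rational(1, 4), 4)) = Mul(Rational(-1, 3), 1) = Rational(-1, 3) ≈ -0.33333)
Add(Mul(Add(d, Mul(-1, Pow(Add(-23, 37), -1))), Function('y')(8, 23)), Mul(-1, 44632)) = Add(Mul(Add(Rational(-1, 3), Mul(-1, Pow(Add(-23, 37), -1))), Add(-8, 8, Mul(2, 23))), Mul(-1, 44632)) = Add(Mul(Add(Rational(-1, 3), Mul(-1, Pow(14, -1))), Add(-8, 8, 46)), -44632) = Add(Mul(Add(Rational(-1, 3), Mul(-1, Rational(1, 14))), 46), -44632) = Add(Mul(Add(Rational(-1, 3), Rational(-1, 14)), 46), -44632) = Add(Mul(Rational(-17, 42), 46), -44632) = Add(Rational(-391, 21), -44632) = Rational(-937663, 21)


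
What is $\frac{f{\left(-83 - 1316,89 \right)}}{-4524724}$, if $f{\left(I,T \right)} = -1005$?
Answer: $\frac{1005}{4524724} \approx 0.00022211$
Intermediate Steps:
$\frac{f{\left(-83 - 1316,89 \right)}}{-4524724} = - \frac{1005}{-4524724} = \left(-1005\right) \left(- \frac{1}{4524724}\right) = \frac{1005}{4524724}$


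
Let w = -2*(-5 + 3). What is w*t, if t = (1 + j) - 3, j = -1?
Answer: -12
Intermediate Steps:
w = 4 (w = -2*(-2) = 4)
t = -3 (t = (1 - 1) - 3 = 0 - 3 = -3)
w*t = 4*(-3) = -12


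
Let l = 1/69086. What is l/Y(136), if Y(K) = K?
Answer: 1/9395696 ≈ 1.0643e-7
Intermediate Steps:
l = 1/69086 ≈ 1.4475e-5
l/Y(136) = (1/69086)/136 = (1/69086)*(1/136) = 1/9395696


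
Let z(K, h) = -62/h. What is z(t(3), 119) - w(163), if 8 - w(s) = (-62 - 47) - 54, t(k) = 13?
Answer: -20411/119 ≈ -171.52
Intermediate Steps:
w(s) = 171 (w(s) = 8 - ((-62 - 47) - 54) = 8 - (-109 - 54) = 8 - 1*(-163) = 8 + 163 = 171)
z(t(3), 119) - w(163) = -62/119 - 1*171 = -62*1/119 - 171 = -62/119 - 171 = -20411/119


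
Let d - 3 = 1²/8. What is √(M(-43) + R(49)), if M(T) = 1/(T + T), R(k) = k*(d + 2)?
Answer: √7428938/172 ≈ 15.847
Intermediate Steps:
d = 25/8 (d = 3 + 1²/8 = 3 + 1*(⅛) = 3 + ⅛ = 25/8 ≈ 3.1250)
R(k) = 41*k/8 (R(k) = k*(25/8 + 2) = k*(41/8) = 41*k/8)
M(T) = 1/(2*T)
√(M(-43) + R(49)) = √((½)/(-43) + (41/8)*49) = √((½)*(-1/43) + 2009/8) = √(-1/86 + 2009/8) = √(86383/344) = √7428938/172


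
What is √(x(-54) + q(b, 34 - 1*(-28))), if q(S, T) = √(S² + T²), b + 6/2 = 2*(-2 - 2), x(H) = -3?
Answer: √(-3 + √3965) ≈ 7.7439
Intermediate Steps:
b = -11 (b = -3 + 2*(-2 - 2) = -3 + 2*(-4) = -3 - 8 = -11)
√(x(-54) + q(b, 34 - 1*(-28))) = √(-3 + √((-11)² + (34 - 1*(-28))²)) = √(-3 + √(121 + (34 + 28)²)) = √(-3 + √(121 + 62²)) = √(-3 + √(121 + 3844)) = √(-3 + √3965)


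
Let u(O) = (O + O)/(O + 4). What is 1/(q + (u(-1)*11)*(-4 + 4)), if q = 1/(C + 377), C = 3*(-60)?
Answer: 197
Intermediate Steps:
C = -180
u(O) = 2*O/(4 + O) (u(O) = (2*O)/(4 + O) = 2*O/(4 + O))
q = 1/197 (q = 1/(-180 + 377) = 1/197 ≈ 0.0050761)
1/(q + (u(-1)*11)*(-4 + 4)) = 1/(1/197 + ((2*(-1)/(4 - 1))*11)*(-4 + 4)) = 1/(1/197 + ((2*(-1)/3)*11)*0) = 1/(1/197 + ((2*(-1)*(⅓))*11)*0) = 1/(1/197 - ⅔*11*0) = 1/(1/197 - 22/3*0) = 1/(1/197 + 0) = 1/(1/197) = 197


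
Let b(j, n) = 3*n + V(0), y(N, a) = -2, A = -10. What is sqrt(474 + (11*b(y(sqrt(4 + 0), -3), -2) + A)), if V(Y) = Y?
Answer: sqrt(398) ≈ 19.950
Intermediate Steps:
b(j, n) = 3*n (b(j, n) = 3*n + 0 = 3*n)
sqrt(474 + (11*b(y(sqrt(4 + 0), -3), -2) + A)) = sqrt(474 + (11*(3*(-2)) - 10)) = sqrt(474 + (11*(-6) - 10)) = sqrt(474 + (-66 - 10)) = sqrt(474 - 76) = sqrt(398)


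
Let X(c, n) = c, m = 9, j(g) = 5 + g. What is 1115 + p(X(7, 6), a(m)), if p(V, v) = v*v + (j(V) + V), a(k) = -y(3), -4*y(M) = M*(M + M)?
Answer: 4617/4 ≈ 1154.3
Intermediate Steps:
y(M) = -M**2/2 (y(M) = -M*(M + M)/4 = -M*2*M/4 = -M**2/2)
a(k) = 9/2 (a(k) = -(-1)*3**2/2 = -(-1)*9/2 = -1*(-9/2) = 9/2)
p(V, v) = 5 + v**2 + 2*V (p(V, v) = v*v + ((5 + V) + V) = v**2 + (5 + 2*V) = 5 + v**2 + 2*V)
1115 + p(X(7, 6), a(m)) = 1115 + (5 + (9/2)**2 + 2*7) = 1115 + (5 + 81/4 + 14) = 1115 + 157/4 = 4617/4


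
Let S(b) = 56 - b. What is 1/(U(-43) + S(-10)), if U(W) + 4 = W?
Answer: 1/19 ≈ 0.052632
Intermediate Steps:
U(W) = -4 + W
1/(U(-43) + S(-10)) = 1/((-4 - 43) + (56 - 1*(-10))) = 1/(-47 + (56 + 10)) = 1/(-47 + 66) = 1/19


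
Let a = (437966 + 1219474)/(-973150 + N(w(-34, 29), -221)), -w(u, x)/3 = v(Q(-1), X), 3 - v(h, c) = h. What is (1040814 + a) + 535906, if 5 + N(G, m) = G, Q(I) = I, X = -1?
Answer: 511470071600/324389 ≈ 1.5767e+6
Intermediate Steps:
v(h, c) = 3 - h
w(u, x) = -12 (w(u, x) = -3*(3 - 1*(-1)) = -3*(3 + 1) = -3*4 = -12)
N(G, m) = -5 + G
a = -552480/324389 (a = (437966 + 1219474)/(-973150 + (-5 - 12)) = 1657440/(-973150 - 17) = 1657440/(-973167) = 1657440*(-1/973167) = -552480/324389 ≈ -1.7031)
(1040814 + a) + 535906 = (1040814 - 552480/324389) + 535906 = 337628060166/324389 + 535906 = 511470071600/324389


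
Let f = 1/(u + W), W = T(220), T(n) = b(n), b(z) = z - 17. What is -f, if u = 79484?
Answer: -1/79687 ≈ -1.2549e-5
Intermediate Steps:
b(z) = -17 + z
T(n) = -17 + n
W = 203 (W = -17 + 220 = 203)
f = 1/79687 (f = 1/(79484 + 203) = 1/79687 ≈ 1.2549e-5)
-f = -1*1/79687 = -1/79687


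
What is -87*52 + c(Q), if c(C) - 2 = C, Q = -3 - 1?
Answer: -4526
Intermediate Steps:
Q = -4
c(C) = 2 + C
-87*52 + c(Q) = -87*52 + (2 - 4) = -4524 - 2 = -4526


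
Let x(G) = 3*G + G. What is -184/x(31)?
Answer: -46/31 ≈ -1.4839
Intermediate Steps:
x(G) = 4*G
-184/x(31) = -184/(4*31) = -184/124 = -184*1/124 = -46/31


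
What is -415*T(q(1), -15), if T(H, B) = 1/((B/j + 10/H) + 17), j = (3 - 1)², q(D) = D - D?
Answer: 0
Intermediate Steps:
q(D) = 0
j = 4 (j = 2² = 4)
T(H, B) = 1/(17 + 10/H + B/4) (T(H, B) = 1/((B/4 + 10/H) + 17) = 1/((10/H + B/4) + 17) = 1/(17 + 10/H + B/4))
-415*T(q(1), -15) = -1660*0/(40 + 68*0 - 15*0) = -1660*0/(40 + 0 + 0) = -1660*0/40 = -415*0 = 0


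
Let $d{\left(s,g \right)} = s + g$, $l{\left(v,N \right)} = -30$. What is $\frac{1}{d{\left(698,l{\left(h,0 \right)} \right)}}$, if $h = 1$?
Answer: $\frac{1}{668} \approx 0.001497$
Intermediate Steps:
$d{\left(s,g \right)} = g + s$
$\frac{1}{d{\left(698,l{\left(h,0 \right)} \right)}} = \frac{1}{-30 + 698} = \frac{1}{668}$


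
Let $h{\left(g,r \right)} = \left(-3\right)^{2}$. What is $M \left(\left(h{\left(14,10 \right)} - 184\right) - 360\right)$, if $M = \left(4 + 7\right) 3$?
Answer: $-17655$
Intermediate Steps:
$h{\left(g,r \right)} = 9$
$M = 33$ ($M = 11 \cdot 3 = 33$)
$M \left(\left(h{\left(14,10 \right)} - 184\right) - 360\right) = 33 \left(\left(9 - 184\right) - 360\right) = 33 \left(-175 - 360\right) = 33 \left(-535\right) = -17655$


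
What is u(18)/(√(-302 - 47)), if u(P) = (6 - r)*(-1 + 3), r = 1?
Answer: -10*I*√349/349 ≈ -0.53529*I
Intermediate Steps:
u(P) = 10 (u(P) = (6 - 1*1)*(-1 + 3) = (6 - 1)*2 = 5*2 = 10)
u(18)/(√(-302 - 47)) = 10/(√(-302 - 47)) = 10/(√(-349)) = 10/((I*√349)) = 10*(-I*√349/349) = -10*I*√349/349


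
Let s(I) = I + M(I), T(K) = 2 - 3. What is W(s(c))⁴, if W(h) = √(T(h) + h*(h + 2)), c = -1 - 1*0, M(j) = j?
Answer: 1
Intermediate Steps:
c = -1 (c = -1 + 0 = -1)
T(K) = -1
s(I) = 2*I (s(I) = I + I = 2*I)
W(h) = √(-1 + h*(2 + h)) (W(h) = √(-1 + h*(h + 2)) = √(-1 + h*(2 + h)))
W(s(c))⁴ = (√(-1 + (2*(-1))² + 2*(2*(-1))))⁴ = (√(-1 + (-2)² + 2*(-2)))⁴ = (√(-1 + 4 - 4))⁴ = (√(-1))⁴ = I⁴ = 1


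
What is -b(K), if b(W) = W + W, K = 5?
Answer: -10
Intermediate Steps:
b(W) = 2*W
-b(K) = -2*5 = -1*10 = -10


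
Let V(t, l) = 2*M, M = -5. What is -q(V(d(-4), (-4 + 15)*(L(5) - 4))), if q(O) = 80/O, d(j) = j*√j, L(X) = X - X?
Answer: 8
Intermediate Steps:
L(X) = 0
d(j) = j^(3/2)
V(t, l) = -10 (V(t, l) = 2*(-5) = -10)
-q(V(d(-4), (-4 + 15)*(L(5) - 4))) = -80/(-10) = -80*(-1)/10 = -1*(-8) = 8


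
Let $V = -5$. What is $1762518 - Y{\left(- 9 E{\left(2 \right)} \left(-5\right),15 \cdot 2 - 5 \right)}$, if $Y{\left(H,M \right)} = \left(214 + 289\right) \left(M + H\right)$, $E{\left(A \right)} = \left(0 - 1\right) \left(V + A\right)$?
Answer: $1682038$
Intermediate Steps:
$E{\left(A \right)} = 5 - A$ ($E{\left(A \right)} = \left(0 - 1\right) \left(-5 + A\right) = - (-5 + A) = 5 - A$)
$Y{\left(H,M \right)} = 503 H + 503 M$ ($Y{\left(H,M \right)} = 503 \left(H + M\right) = 503 H + 503 M$)
$1762518 - Y{\left(- 9 E{\left(2 \right)} \left(-5\right),15 \cdot 2 - 5 \right)} = 1762518 - \left(503 - 9 \left(5 - 2\right) \left(-5\right) + 503 \left(15 \cdot 2 - 5\right)\right) = 1762518 - \left(503 - 9 \left(5 - 2\right) \left(-5\right) + 503 \left(30 - 5\right)\right) = 1762518 - \left(503 \left(-9\right) 3 \left(-5\right) + 503 \cdot 25\right) = 1762518 - \left(503 \left(\left(-27\right) \left(-5\right)\right) + 12575\right) = 1762518 - \left(503 \cdot 135 + 12575\right) = 1762518 - \left(67905 + 12575\right) = 1762518 - 80480 = 1682038$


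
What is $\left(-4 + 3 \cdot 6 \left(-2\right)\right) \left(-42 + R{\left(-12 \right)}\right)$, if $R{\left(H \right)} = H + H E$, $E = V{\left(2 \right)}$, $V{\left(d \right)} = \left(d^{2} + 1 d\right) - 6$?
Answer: $2160$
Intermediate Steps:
$V{\left(d \right)} = -6 + d + d^{2}$ ($V{\left(d \right)} = \left(d^{2} + d\right) - 6 = \left(d + d^{2}\right) - 6 = -6 + d + d^{2}$)
$E = 0$ ($E = -6 + 2 + 2^{2} = -6 + 2 + 4 = 0$)
$R{\left(H \right)} = H$ ($R{\left(H \right)} = H + H 0 = H + 0 = H$)
$\left(-4 + 3 \cdot 6 \left(-2\right)\right) \left(-42 + R{\left(-12 \right)}\right) = \left(-4 + 3 \cdot 6 \left(-2\right)\right) \left(-42 - 12\right) = \left(-4 + 18 \left(-2\right)\right) \left(-54\right) = \left(-4 - 36\right) \left(-54\right) = \left(-40\right) \left(-54\right) = 2160$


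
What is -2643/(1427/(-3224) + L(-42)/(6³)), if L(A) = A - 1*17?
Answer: 115033932/31153 ≈ 3692.5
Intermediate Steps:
L(A) = -17 + A (L(A) = A - 17 = -17 + A)
-2643/(1427/(-3224) + L(-42)/(6³)) = -2643/(1427/(-3224) + (-17 - 42)/(6³)) = -2643/(1427*(-1/3224) - 59/216) = -2643/(-1427/3224 - 59*1/216) = -2643/(-1427/3224 - 59/216) = -2643/(-31153/43524) = -2643*(-43524/31153) = 115033932/31153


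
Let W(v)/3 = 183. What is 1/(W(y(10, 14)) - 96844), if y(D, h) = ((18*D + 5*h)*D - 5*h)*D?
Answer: -1/96295 ≈ -1.0385e-5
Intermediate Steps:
y(D, h) = D*(-5*h + D*(5*h + 18*D)) (y(D, h) = ((5*h + 18*D)*D - 5*h)*D = (D*(5*h + 18*D) - 5*h)*D = (-5*h + D*(5*h + 18*D))*D = D*(-5*h + D*(5*h + 18*D)))
W(v) = 549 (W(v) = 3*183 = 549)
1/(W(y(10, 14)) - 96844) = 1/(549 - 96844) = 1/(-96295) = -1/96295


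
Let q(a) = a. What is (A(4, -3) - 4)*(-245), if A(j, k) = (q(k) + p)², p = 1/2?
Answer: -2205/4 ≈ -551.25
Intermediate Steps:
p = ½ ≈ 0.50000
A(j, k) = (½ + k)² (A(j, k) = (k + ½)² = (½ + k)²)
(A(4, -3) - 4)*(-245) = ((1 + 2*(-3))²/4 - 4)*(-245) = ((1 - 6)²/4 - 4)*(-245) = ((¼)*(-5)² - 4)*(-245) = ((¼)*25 - 4)*(-245) = (25/4 - 4)*(-245) = (9/4)*(-245) = -2205/4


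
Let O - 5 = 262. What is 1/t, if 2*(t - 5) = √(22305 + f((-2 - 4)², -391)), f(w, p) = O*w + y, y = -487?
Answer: -2/3133 + √31430/15665 ≈ 0.010679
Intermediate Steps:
O = 267 (O = 5 + 262 = 267)
f(w, p) = -487 + 267*w (f(w, p) = 267*w - 487 = -487 + 267*w)
t = 5 + √31430/2 (t = 5 + √(22305 + (-487 + 267*(-2 - 4)²))/2 = 5 + √(22305 + (-487 + 267*(-6)²))/2 = 5 + √(22305 + (-487 + 267*36))/2 = 5 + √(22305 + (-487 + 9612))/2 = 5 + √(22305 + 9125)/2 = 5 + √31430/2 ≈ 93.643)
1/t = 1/(5 + √31430/2)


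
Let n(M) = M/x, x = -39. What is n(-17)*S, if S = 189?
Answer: 1071/13 ≈ 82.385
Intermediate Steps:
n(M) = -M/39 (n(M) = M/(-39) = M*(-1/39) = -M/39)
n(-17)*S = -1/39*(-17)*189 = (17/39)*189 = 1071/13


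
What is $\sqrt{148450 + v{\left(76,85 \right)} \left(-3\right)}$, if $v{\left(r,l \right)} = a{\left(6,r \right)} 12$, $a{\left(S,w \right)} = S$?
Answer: $\sqrt{148234} \approx 385.01$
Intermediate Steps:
$v{\left(r,l \right)} = 72$ ($v{\left(r,l \right)} = 6 \cdot 12 = 72$)
$\sqrt{148450 + v{\left(76,85 \right)} \left(-3\right)} = \sqrt{148450 + 72 \left(-3\right)} = \sqrt{148450 - 216} = \sqrt{148234}$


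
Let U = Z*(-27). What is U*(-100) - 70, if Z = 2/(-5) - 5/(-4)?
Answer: 2225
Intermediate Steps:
Z = 17/20 (Z = 2*(-1/5) - 5*(-1/4) = -2/5 + 5/4 = 17/20 ≈ 0.85000)
U = -459/20 (U = (17/20)*(-27) = -459/20 ≈ -22.950)
U*(-100) - 70 = -459/20*(-100) - 70 = 2295 - 70 = 2225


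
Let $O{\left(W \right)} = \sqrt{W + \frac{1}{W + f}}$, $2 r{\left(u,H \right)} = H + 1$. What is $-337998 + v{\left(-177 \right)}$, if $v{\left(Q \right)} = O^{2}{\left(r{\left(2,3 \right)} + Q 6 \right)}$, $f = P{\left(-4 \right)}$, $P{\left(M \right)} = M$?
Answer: $- \frac{360757713}{1064} \approx -3.3906 \cdot 10^{5}$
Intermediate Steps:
$f = -4$
$r{\left(u,H \right)} = \frac{1}{2} + \frac{H}{2}$ ($r{\left(u,H \right)} = \frac{H + 1}{2} = \frac{1 + H}{2} = \frac{1}{2} + \frac{H}{2}$)
$O{\left(W \right)} = \sqrt{W + \frac{1}{-4 + W}}$ ($O{\left(W \right)} = \sqrt{W + \frac{1}{W - 4}} = \sqrt{W + \frac{1}{-4 + W}}$)
$v{\left(Q \right)} = \frac{1 + \left(-2 + 6 Q\right) \left(2 + 6 Q\right)}{-2 + 6 Q}$ ($v{\left(Q \right)} = \left(\sqrt{\frac{1 + \left(\left(\frac{1}{2} + \frac{1}{2} \cdot 3\right) + Q 6\right) \left(-4 + \left(\left(\frac{1}{2} + \frac{1}{2} \cdot 3\right) + Q 6\right)\right)}{-4 + \left(\left(\frac{1}{2} + \frac{1}{2} \cdot 3\right) + Q 6\right)}}\right)^{2} = \left(\sqrt{\frac{1 + \left(\left(\frac{1}{2} + \frac{3}{2}\right) + 6 Q\right) \left(-4 + \left(\left(\frac{1}{2} + \frac{3}{2}\right) + 6 Q\right)\right)}{-4 + \left(\left(\frac{1}{2} + \frac{3}{2}\right) + 6 Q\right)}}\right)^{2} = \left(\sqrt{\frac{1 + \left(2 + 6 Q\right) \left(-4 + \left(2 + 6 Q\right)\right)}{-4 + \left(2 + 6 Q\right)}}\right)^{2} = \left(\sqrt{\frac{1 + \left(2 + 6 Q\right) \left(-2 + 6 Q\right)}{-2 + 6 Q}}\right)^{2} = \left(\sqrt{\frac{1 + \left(-2 + 6 Q\right) \left(2 + 6 Q\right)}{-2 + 6 Q}}\right)^{2} = \frac{1 + \left(-2 + 6 Q\right) \left(2 + 6 Q\right)}{-2 + 6 Q}$)
$-337998 + v{\left(-177 \right)} = -337998 + \frac{3 \left(-1 + 12 \left(-177\right)^{2}\right)}{2 \left(-1 + 3 \left(-177\right)\right)} = -337998 + \frac{3 \left(-1 + 12 \cdot 31329\right)}{2 \left(-1 - 531\right)} = -337998 + \frac{3 \left(-1 + 375948\right)}{2 \left(-532\right)} = -337998 + \frac{3}{2} \left(- \frac{1}{532}\right) 375947 = -337998 - \frac{1127841}{1064} = - \frac{360757713}{1064}$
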